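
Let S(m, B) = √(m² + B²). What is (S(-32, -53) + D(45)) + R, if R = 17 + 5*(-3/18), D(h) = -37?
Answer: -125/6 + √3833 ≈ 41.078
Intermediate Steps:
S(m, B) = √(B² + m²)
R = 97/6 (R = 17 + 5*(-3*1/18) = 17 + 5*(-⅙) = 17 - ⅚ = 97/6 ≈ 16.167)
(S(-32, -53) + D(45)) + R = (√((-53)² + (-32)²) - 37) + 97/6 = (√(2809 + 1024) - 37) + 97/6 = (√3833 - 37) + 97/6 = (-37 + √3833) + 97/6 = -125/6 + √3833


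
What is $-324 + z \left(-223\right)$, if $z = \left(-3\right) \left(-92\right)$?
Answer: $-61872$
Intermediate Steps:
$z = 276$
$-324 + z \left(-223\right) = -324 + 276 \left(-223\right) = -324 - 61548 = -61872$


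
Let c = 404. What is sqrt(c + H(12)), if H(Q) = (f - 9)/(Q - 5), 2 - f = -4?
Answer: 5*sqrt(791)/7 ≈ 20.089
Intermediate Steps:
f = 6 (f = 2 - 1*(-4) = 2 + 4 = 6)
H(Q) = -3/(-5 + Q) (H(Q) = (6 - 9)/(Q - 5) = -3/(-5 + Q))
sqrt(c + H(12)) = sqrt(404 - 3/(-5 + 12)) = sqrt(404 - 3/7) = sqrt(2825/7) = 5*sqrt(791)/7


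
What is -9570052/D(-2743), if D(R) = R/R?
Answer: -9570052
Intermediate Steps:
D(R) = 1
-9570052/D(-2743) = -9570052/1 = -9570052*1 = -9570052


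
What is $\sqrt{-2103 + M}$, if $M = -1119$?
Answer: $3 i \sqrt{358} \approx 56.763 i$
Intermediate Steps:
$\sqrt{-2103 + M} = \sqrt{-2103 - 1119} = \sqrt{-3222} = 3 i \sqrt{358}$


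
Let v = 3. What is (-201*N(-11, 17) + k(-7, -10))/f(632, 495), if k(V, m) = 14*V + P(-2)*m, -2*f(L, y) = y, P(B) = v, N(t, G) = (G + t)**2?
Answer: 14728/495 ≈ 29.754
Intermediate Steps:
P(B) = 3
f(L, y) = -y/2
k(V, m) = 3*m + 14*V (k(V, m) = 14*V + 3*m = 3*m + 14*V)
(-201*N(-11, 17) + k(-7, -10))/f(632, 495) = (-201*(17 - 11)**2 + (3*(-10) + 14*(-7)))/((-1/2*495)) = (-201*6**2 + (-30 - 98))/(-495/2) = (-201*36 - 128)*(-2/495) = (-7236 - 128)*(-2/495) = -7364*(-2/495) = 14728/495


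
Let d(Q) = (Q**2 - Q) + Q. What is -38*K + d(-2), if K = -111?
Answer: 4222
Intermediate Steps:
d(Q) = Q**2
-38*K + d(-2) = -38*(-111) + (-2)**2 = 4218 + 4 = 4222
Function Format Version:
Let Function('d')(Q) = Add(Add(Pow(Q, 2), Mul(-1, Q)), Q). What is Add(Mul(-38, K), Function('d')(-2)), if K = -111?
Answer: 4222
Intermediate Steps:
Function('d')(Q) = Pow(Q, 2)
Add(Mul(-38, K), Function('d')(-2)) = Add(Mul(-38, -111), Pow(-2, 2)) = Add(4218, 4) = 4222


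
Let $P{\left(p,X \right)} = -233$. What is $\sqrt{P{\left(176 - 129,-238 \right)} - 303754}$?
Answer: $i \sqrt{303987} \approx 551.35 i$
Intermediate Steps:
$\sqrt{P{\left(176 - 129,-238 \right)} - 303754} = \sqrt{-233 - 303754} = \sqrt{-303987} = i \sqrt{303987}$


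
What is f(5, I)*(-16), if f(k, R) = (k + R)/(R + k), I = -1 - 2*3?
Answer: -16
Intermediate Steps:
I = -7 (I = -1 - 6 = -7)
f(k, R) = 1 (f(k, R) = (R + k)/(R + k) = 1)
f(5, I)*(-16) = 1*(-16) = -16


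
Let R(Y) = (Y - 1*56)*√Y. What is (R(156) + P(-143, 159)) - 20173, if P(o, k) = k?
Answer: -20014 + 200*√39 ≈ -18765.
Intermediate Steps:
R(Y) = √Y*(-56 + Y) (R(Y) = (Y - 56)*√Y = (-56 + Y)*√Y = √Y*(-56 + Y))
(R(156) + P(-143, 159)) - 20173 = (√156*(-56 + 156) + 159) - 20173 = ((2*√39)*100 + 159) - 20173 = (200*√39 + 159) - 20173 = (159 + 200*√39) - 20173 = -20014 + 200*√39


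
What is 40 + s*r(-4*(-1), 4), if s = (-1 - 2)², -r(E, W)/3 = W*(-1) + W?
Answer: 40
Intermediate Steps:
r(E, W) = 0 (r(E, W) = -3*(W*(-1) + W) = -3*(-W + W) = -3*0 = 0)
s = 9 (s = (-3)² = 9)
40 + s*r(-4*(-1), 4) = 40 + 9*0 = 40 + 0 = 40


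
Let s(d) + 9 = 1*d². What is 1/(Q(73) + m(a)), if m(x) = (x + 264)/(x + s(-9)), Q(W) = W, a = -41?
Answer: 31/2486 ≈ 0.012470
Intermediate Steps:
s(d) = -9 + d² (s(d) = -9 + 1*d² = -9 + d²)
m(x) = (264 + x)/(72 + x) (m(x) = (x + 264)/(x + (-9 + (-9)²)) = (264 + x)/(x + (-9 + 81)) = (264 + x)/(x + 72) = (264 + x)/(72 + x))
1/(Q(73) + m(a)) = 1/(73 + (264 - 41)/(72 - 41)) = 1/(73 + 223/31) = 1/(2486/31) = 31/2486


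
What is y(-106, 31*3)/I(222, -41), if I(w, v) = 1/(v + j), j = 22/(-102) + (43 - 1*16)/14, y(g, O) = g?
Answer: 1486703/357 ≈ 4164.4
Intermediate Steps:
j = 1223/714 (j = 22*(-1/102) + (43 - 16)*(1/14) = -11/51 + 27*(1/14) = -11/51 + 27/14 = 1223/714 ≈ 1.7129)
I(w, v) = 1/(1223/714 + v) (I(w, v) = 1/(v + 1223/714) = 1/(1223/714 + v))
y(-106, 31*3)/I(222, -41) = -106/(714/(1223 + 714*(-41))) = -106/(714/(1223 - 29274)) = -106/(714/(-28051)) = -106/(714*(-1/28051)) = -106/(-714/28051) = -106*(-28051/714) = 1486703/357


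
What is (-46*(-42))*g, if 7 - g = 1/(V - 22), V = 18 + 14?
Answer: 66654/5 ≈ 13331.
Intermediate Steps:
V = 32
g = 69/10 (g = 7 - 1/(32 - 22) = 7 - 1/10 = 7 - 1*⅒ = 7 - ⅒ = 69/10 ≈ 6.9000)
(-46*(-42))*g = -46*(-42)*(69/10) = 1932*(69/10) = 66654/5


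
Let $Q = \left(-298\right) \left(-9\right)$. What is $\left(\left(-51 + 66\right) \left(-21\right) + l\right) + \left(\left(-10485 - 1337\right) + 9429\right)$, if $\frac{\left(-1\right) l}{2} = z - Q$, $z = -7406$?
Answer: $17468$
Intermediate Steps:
$Q = 2682$
$l = 20176$ ($l = - 2 \left(-7406 - 2682\right) = \left(-2\right) \left(-10088\right) = 20176$)
$\left(\left(-51 + 66\right) \left(-21\right) + l\right) + \left(\left(-10485 - 1337\right) + 9429\right) = \left(\left(-51 + 66\right) \left(-21\right) + 20176\right) + \left(\left(-10485 - 1337\right) + 9429\right) = \left(15 \left(-21\right) + 20176\right) + \left(-11822 + 9429\right) = \left(-315 + 20176\right) - 2393 = 19861 - 2393 = 17468$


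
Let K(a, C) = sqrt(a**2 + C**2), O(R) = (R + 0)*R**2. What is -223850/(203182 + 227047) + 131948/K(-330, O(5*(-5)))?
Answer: -223850/430229 + 131948*sqrt(9769981)/48849905 ≈ 7.9225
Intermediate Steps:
O(R) = R**3 (O(R) = R*R**2 = R**3)
K(a, C) = sqrt(C**2 + a**2)
-223850/(203182 + 227047) + 131948/K(-330, O(5*(-5))) = -223850/(203182 + 227047) + 131948/(sqrt(((5*(-5))**3)**2 + (-330)**2)) = -223850/430229 + 131948/(sqrt(((-25)**3)**2 + 108900)) = -223850*1/430229 + 131948/(sqrt((-15625)**2 + 108900)) = -223850/430229 + 131948/(sqrt(244140625 + 108900)) = -223850/430229 + 131948/(sqrt(244249525)) = -223850/430229 + 131948/((5*sqrt(9769981))) = -223850/430229 + 131948*(sqrt(9769981)/48849905) = -223850/430229 + 131948*sqrt(9769981)/48849905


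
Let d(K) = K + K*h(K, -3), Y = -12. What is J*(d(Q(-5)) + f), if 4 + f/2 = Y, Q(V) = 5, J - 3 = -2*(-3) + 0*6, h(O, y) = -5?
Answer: -468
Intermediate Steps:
J = 9 (J = 3 + (-2*(-3) + 0*6) = 3 + (6 + 0) = 3 + 6 = 9)
d(K) = -4*K (d(K) = K + K*(-5) = K - 5*K = -4*K)
f = -32 (f = -8 + 2*(-12) = -8 - 24 = -32)
J*(d(Q(-5)) + f) = 9*(-4*5 - 32) = 9*(-20 - 32) = 9*(-52) = -468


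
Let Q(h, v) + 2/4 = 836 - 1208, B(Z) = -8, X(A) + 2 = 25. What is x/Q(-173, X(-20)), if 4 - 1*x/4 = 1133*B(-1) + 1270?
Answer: -62384/745 ≈ -83.737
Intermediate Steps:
X(A) = 23 (X(A) = -2 + 25 = 23)
Q(h, v) = -745/2 (Q(h, v) = -½ + (836 - 1208) = -½ - 372 = -745/2)
x = 31192 (x = 16 - 4*(1133*(-8) + 1270) = 16 - 4*(-9064 + 1270) = 16 - 4*(-7794) = 16 + 31176 = 31192)
x/Q(-173, X(-20)) = 31192/(-745/2) = 31192*(-2/745) = -62384/745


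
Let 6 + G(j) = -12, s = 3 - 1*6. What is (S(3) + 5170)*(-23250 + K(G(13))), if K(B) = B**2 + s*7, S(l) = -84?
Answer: -116708442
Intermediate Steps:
s = -3 (s = 3 - 6 = -3)
G(j) = -18 (G(j) = -6 - 12 = -18)
K(B) = -21 + B**2 (K(B) = B**2 - 3*7 = B**2 - 21 = -21 + B**2)
(S(3) + 5170)*(-23250 + K(G(13))) = (-84 + 5170)*(-23250 + (-21 + (-18)**2)) = 5086*(-23250 + (-21 + 324)) = 5086*(-23250 + 303) = 5086*(-22947) = -116708442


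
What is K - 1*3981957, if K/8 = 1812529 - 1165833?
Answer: 1191611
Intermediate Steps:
K = 5173568 (K = 8*(1812529 - 1165833) = 8*646696 = 5173568)
K - 1*3981957 = 5173568 - 1*3981957 = 5173568 - 3981957 = 1191611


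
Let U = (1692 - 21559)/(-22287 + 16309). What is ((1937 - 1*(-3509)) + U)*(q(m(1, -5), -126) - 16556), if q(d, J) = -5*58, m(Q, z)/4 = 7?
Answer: -274388111265/2989 ≈ -9.1799e+7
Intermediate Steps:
m(Q, z) = 28 (m(Q, z) = 4*7 = 28)
q(d, J) = -290
U = 19867/5978 (U = -19867/(-5978) = -19867*(-1/5978) = 19867/5978 ≈ 3.3234)
((1937 - 1*(-3509)) + U)*(q(m(1, -5), -126) - 16556) = ((1937 - 1*(-3509)) + 19867/5978)*(-290 - 16556) = ((1937 + 3509) + 19867/5978)*(-16846) = (5446 + 19867/5978)*(-16846) = (32576055/5978)*(-16846) = -274388111265/2989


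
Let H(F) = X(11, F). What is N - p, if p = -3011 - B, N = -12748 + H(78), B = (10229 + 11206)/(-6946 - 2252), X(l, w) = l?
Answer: -29827061/3066 ≈ -9728.3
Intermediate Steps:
H(F) = 11
B = -7145/3066 (B = 21435/(-9198) = 21435*(-1/9198) = -7145/3066 ≈ -2.3304)
N = -12737 (N = -12748 + 11 = -12737)
p = -9224581/3066 (p = -3011 - 1*(-7145/3066) = -3011 + 7145/3066 = -9224581/3066 ≈ -3008.7)
N - p = -12737 - 1*(-9224581/3066) = -12737 + 9224581/3066 = -29827061/3066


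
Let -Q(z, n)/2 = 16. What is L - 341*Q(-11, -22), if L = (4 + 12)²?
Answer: 11168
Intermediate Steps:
L = 256 (L = 16² = 256)
Q(z, n) = -32 (Q(z, n) = -2*16 = -32)
L - 341*Q(-11, -22) = 256 - 341*(-32) = 256 + 10912 = 11168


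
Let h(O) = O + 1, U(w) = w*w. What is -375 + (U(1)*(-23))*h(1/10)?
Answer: -4003/10 ≈ -400.30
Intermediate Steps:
U(w) = w²
h(O) = 1 + O
-375 + (U(1)*(-23))*h(1/10) = -375 + (1²*(-23))*(1 + 1/10) = -375 + (1*(-23))*(1 + 1*(⅒)) = -375 - 23*(1 + ⅒) = -375 - 23*11/10 = -375 - 253/10 = -4003/10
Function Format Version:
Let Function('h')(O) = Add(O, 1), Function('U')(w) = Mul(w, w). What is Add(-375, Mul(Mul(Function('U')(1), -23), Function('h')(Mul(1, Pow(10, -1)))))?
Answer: Rational(-4003, 10) ≈ -400.30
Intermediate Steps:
Function('U')(w) = Pow(w, 2)
Function('h')(O) = Add(1, O)
Add(-375, Mul(Mul(Function('U')(1), -23), Function('h')(Mul(1, Pow(10, -1))))) = Add(-375, Mul(Mul(Pow(1, 2), -23), Add(1, Mul(1, Pow(10, -1))))) = Add(-375, Mul(Mul(1, -23), Add(1, Mul(1, Rational(1, 10))))) = Add(-375, Mul(-23, Add(1, Rational(1, 10)))) = Add(-375, Mul(-23, Rational(11, 10))) = Add(-375, Rational(-253, 10)) = Rational(-4003, 10)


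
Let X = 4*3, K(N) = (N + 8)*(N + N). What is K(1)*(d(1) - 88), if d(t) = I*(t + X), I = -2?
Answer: -2052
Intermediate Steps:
K(N) = 2*N*(8 + N) (K(N) = (8 + N)*(2*N) = 2*N*(8 + N))
X = 12
d(t) = -24 - 2*t (d(t) = -2*(t + 12) = -2*(12 + t) = -24 - 2*t)
K(1)*(d(1) - 88) = (2*1*(8 + 1))*((-24 - 2*1) - 88) = (2*1*9)*((-24 - 2) - 88) = 18*(-26 - 88) = 18*(-114) = -2052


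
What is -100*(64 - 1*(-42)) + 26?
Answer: -10574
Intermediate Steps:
-100*(64 - 1*(-42)) + 26 = -100*(64 + 42) + 26 = -100*106 + 26 = -10600 + 26 = -10574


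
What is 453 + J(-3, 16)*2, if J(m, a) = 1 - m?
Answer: 461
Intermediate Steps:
453 + J(-3, 16)*2 = 453 + (1 - 1*(-3))*2 = 453 + (1 + 3)*2 = 453 + 4*2 = 453 + 8 = 461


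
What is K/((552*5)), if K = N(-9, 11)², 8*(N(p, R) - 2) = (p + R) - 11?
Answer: 49/176640 ≈ 0.00027740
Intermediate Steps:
N(p, R) = 5/8 + R/8 + p/8 (N(p, R) = 2 + ((p + R) - 11)/8 = 2 + ((R + p) - 11)/8 = 2 + (-11 + R + p)/8 = 2 + (-11/8 + R/8 + p/8) = 5/8 + R/8 + p/8)
K = 49/64 (K = (5/8 + (⅛)*11 + (⅛)*(-9))² = (5/8 + 11/8 - 9/8)² = (7/8)² = 49/64 ≈ 0.76563)
K/((552*5)) = 49/(64*((552*5))) = (49/64)/2760 = (49/64)*(1/2760) = 49/176640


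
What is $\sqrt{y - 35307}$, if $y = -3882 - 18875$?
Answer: $4 i \sqrt{3629} \approx 240.96 i$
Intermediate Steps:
$y = -22757$ ($y = -3882 - 18875 = -22757$)
$\sqrt{y - 35307} = \sqrt{-22757 - 35307} = \sqrt{-58064} = 4 i \sqrt{3629}$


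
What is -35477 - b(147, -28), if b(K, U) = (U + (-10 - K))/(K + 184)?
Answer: -11742702/331 ≈ -35476.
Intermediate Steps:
b(K, U) = (-10 + U - K)/(184 + K)
-35477 - b(147, -28) = -35477 - (-10 - 28 - 1*147)/(184 + 147) = -35477 - (-10 - 28 - 147)/331 = -35477 - (-185)/331 = -35477 - 1*(-185/331) = -35477 + 185/331 = -11742702/331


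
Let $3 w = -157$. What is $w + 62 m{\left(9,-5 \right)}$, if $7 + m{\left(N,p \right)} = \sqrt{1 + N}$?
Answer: $- \frac{1459}{3} + 62 \sqrt{10} \approx -290.27$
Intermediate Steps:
$w = - \frac{157}{3}$ ($w = \frac{1}{3} \left(-157\right) = - \frac{157}{3} \approx -52.333$)
$m{\left(N,p \right)} = -7 + \sqrt{1 + N}$
$w + 62 m{\left(9,-5 \right)} = - \frac{157}{3} + 62 \left(-7 + \sqrt{1 + 9}\right) = - \frac{157}{3} + 62 \left(-7 + \sqrt{10}\right) = - \frac{157}{3} - \left(434 - 62 \sqrt{10}\right) = - \frac{1459}{3} + 62 \sqrt{10}$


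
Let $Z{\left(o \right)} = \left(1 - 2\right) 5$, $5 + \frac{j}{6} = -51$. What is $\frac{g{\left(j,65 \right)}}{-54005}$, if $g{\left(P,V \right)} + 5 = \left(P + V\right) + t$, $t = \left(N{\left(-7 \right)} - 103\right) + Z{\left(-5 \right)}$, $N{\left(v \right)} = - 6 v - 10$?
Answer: $\frac{352}{54005} \approx 0.0065179$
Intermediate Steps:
$N{\left(v \right)} = -10 - 6 v$
$j = -336$ ($j = -30 + 6 \left(-51\right) = -30 - 306 = -336$)
$Z{\left(o \right)} = -5$ ($Z{\left(o \right)} = \left(-1\right) 5 = -5$)
$t = -76$ ($t = \left(\left(-10 - -42\right) - 103\right) - 5 = \left(\left(-10 + 42\right) - 103\right) - 5 = \left(32 - 103\right) - 5 = -71 - 5 = -76$)
$g{\left(P,V \right)} = -81 + P + V$ ($g{\left(P,V \right)} = -5 - \left(76 - P - V\right) = -5 + \left(-76 + P + V\right) = -81 + P + V$)
$\frac{g{\left(j,65 \right)}}{-54005} = \frac{-81 - 336 + 65}{-54005} = \left(-352\right) \left(- \frac{1}{54005}\right) = \frac{352}{54005}$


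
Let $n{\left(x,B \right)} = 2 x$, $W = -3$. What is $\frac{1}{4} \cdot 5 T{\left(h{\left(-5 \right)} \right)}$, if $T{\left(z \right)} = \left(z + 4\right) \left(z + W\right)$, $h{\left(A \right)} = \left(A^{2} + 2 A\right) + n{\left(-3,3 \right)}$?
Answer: $\frac{195}{2} \approx 97.5$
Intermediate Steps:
$h{\left(A \right)} = -6 + A^{2} + 2 A$ ($h{\left(A \right)} = \left(A^{2} + 2 A\right) + 2 \left(-3\right) = \left(A^{2} + 2 A\right) - 6 = -6 + A^{2} + 2 A$)
$T{\left(z \right)} = \left(-3 + z\right) \left(4 + z\right)$ ($T{\left(z \right)} = \left(z + 4\right) \left(z - 3\right) = \left(4 + z\right) \left(-3 + z\right) = \left(-3 + z\right) \left(4 + z\right)$)
$\frac{1}{4} \cdot 5 T{\left(h{\left(-5 \right)} \right)} = \frac{1}{4} \cdot 5 \left(-12 + \left(-6 + \left(-5\right)^{2} + 2 \left(-5\right)\right) + \left(-6 + \left(-5\right)^{2} + 2 \left(-5\right)\right)^{2}\right) = \frac{1}{4} \cdot 5 \left(-12 - -9 + \left(-6 + 25 - 10\right)^{2}\right) = \frac{5 \left(-12 + 9 + 9^{2}\right)}{4} = \frac{5 \left(-12 + 9 + 81\right)}{4} = \frac{5}{4} \cdot 78 = \frac{195}{2}$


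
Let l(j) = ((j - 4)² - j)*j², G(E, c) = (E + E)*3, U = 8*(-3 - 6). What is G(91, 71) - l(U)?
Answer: -30315486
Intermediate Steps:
U = -72 (U = 8*(-9) = -72)
G(E, c) = 6*E (G(E, c) = (2*E)*3 = 6*E)
l(j) = j²*((-4 + j)² - j) (l(j) = ((-4 + j)² - j)*j² = j²*((-4 + j)² - j))
G(91, 71) - l(U) = 6*91 - (-72)²*((-4 - 72)² - 1*(-72)) = 546 - 5184*((-76)² + 72) = 546 - 5184*(5776 + 72) = 546 - 5184*5848 = 546 - 1*30316032 = 546 - 30316032 = -30315486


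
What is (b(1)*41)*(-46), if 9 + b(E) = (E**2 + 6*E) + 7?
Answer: -9430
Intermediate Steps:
b(E) = -2 + E**2 + 6*E (b(E) = -9 + ((E**2 + 6*E) + 7) = -9 + (7 + E**2 + 6*E) = -2 + E**2 + 6*E)
(b(1)*41)*(-46) = ((-2 + 1**2 + 6*1)*41)*(-46) = ((-2 + 1 + 6)*41)*(-46) = (5*41)*(-46) = 205*(-46) = -9430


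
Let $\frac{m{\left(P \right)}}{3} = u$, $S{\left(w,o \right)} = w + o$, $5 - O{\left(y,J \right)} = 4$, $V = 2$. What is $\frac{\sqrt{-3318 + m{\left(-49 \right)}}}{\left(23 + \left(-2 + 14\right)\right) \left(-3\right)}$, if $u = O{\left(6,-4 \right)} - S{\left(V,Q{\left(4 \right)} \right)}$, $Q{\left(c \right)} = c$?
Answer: $- \frac{i \sqrt{3333}}{105} \approx - 0.54983 i$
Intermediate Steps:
$O{\left(y,J \right)} = 1$ ($O{\left(y,J \right)} = 5 - 4 = 1$)
$S{\left(w,o \right)} = o + w$
$u = -5$ ($u = 1 - \left(4 + 2\right) = 1 - 6 = -5$)
$m{\left(P \right)} = -15$ ($m{\left(P \right)} = 3 \left(-5\right) = -15$)
$\frac{\sqrt{-3318 + m{\left(-49 \right)}}}{\left(23 + \left(-2 + 14\right)\right) \left(-3\right)} = \frac{\sqrt{-3318 - 15}}{\left(23 + \left(-2 + 14\right)\right) \left(-3\right)} = \frac{\sqrt{-3333}}{\left(23 + 12\right) \left(-3\right)} = \frac{i \sqrt{3333}}{35 \left(-3\right)} = \frac{i \sqrt{3333}}{-105} = i \sqrt{3333} \left(- \frac{1}{105}\right) = - \frac{i \sqrt{3333}}{105}$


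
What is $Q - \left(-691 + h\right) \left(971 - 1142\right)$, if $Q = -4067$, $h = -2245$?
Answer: $-506123$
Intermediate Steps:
$Q - \left(-691 + h\right) \left(971 - 1142\right) = -4067 - \left(-691 - 2245\right) \left(971 - 1142\right) = -4067 - \left(-2936\right) \left(-171\right) = -4067 - 502056 = -506123$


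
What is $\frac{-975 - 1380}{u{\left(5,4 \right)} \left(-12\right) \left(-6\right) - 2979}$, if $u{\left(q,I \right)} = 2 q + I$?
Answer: $\frac{785}{657} \approx 1.1948$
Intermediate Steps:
$u{\left(q,I \right)} = I + 2 q$
$\frac{-975 - 1380}{u{\left(5,4 \right)} \left(-12\right) \left(-6\right) - 2979} = \frac{-975 - 1380}{\left(4 + 2 \cdot 5\right) \left(-12\right) \left(-6\right) - 2979} = - \frac{2355}{\left(4 + 10\right) \left(-12\right) \left(-6\right) - 2979} = - \frac{2355}{14 \left(-12\right) \left(-6\right) - 2979} = - \frac{2355}{\left(-168\right) \left(-6\right) - 2979} = - \frac{2355}{1008 - 2979} = - \frac{2355}{-1971} = \left(-2355\right) \left(- \frac{1}{1971}\right) = \frac{785}{657}$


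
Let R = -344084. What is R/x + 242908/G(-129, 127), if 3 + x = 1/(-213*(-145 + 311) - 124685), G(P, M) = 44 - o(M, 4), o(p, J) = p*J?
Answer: 3179379238241/27847540 ≈ 1.1417e+5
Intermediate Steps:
o(p, J) = J*p
G(P, M) = 44 - 4*M
x = -480130/160043 (x = -3 + 1/(-213*(-145 + 311) - 124685) = -3 + 1/(-213*166 - 124685) = -3 + 1/(-35358 - 124685) = -3 + 1/(-160043) = -3 - 1/160043 = -480130/160043 ≈ -3.0000)
R/x + 242908/G(-129, 127) = -344084/(-480130/160043) + 242908/(44 - 4*127) = -344084*(-160043/480130) + 242908/(44 - 508) = 27534117806/240065 + 242908/(-464) = 27534117806/240065 + 242908*(-1/464) = 27534117806/240065 - 60727/116 = 3179379238241/27847540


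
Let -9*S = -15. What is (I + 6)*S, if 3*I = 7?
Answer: 125/9 ≈ 13.889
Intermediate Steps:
S = 5/3 (S = -1/9*(-15) = 5/3 ≈ 1.6667)
I = 7/3 (I = (1/3)*7 = 7/3 ≈ 2.3333)
(I + 6)*S = (7/3 + 6)*(5/3) = (25/3)*(5/3) = 125/9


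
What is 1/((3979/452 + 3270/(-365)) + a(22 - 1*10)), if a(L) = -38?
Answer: -32996/1258989 ≈ -0.026208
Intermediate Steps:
1/((3979/452 + 3270/(-365)) + a(22 - 1*10)) = 1/((3979/452 + 3270/(-365)) - 38) = 1/((3979*(1/452) + 3270*(-1/365)) - 38) = 1/((3979/452 - 654/73) - 38) = 1/(-5141/32996 - 38) = 1/(-1258989/32996) = -32996/1258989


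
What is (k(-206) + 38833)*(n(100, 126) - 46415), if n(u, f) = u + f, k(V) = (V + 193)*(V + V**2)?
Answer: 23563641673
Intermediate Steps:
k(V) = (193 + V)*(V + V**2)
n(u, f) = f + u
(k(-206) + 38833)*(n(100, 126) - 46415) = (-206*(193 + (-206)**2 + 194*(-206)) + 38833)*((126 + 100) - 46415) = (-206*(193 + 42436 - 39964) + 38833)*(226 - 46415) = (-206*2665 + 38833)*(-46189) = (-548990 + 38833)*(-46189) = -510157*(-46189) = 23563641673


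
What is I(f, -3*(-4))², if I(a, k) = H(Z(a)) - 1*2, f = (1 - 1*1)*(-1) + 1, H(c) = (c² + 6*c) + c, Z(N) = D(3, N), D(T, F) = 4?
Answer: 1764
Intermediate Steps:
Z(N) = 4
H(c) = c² + 7*c
f = 1 (f = (1 - 1)*(-1) + 1 = 0*(-1) + 1 = 0 + 1 = 1)
I(a, k) = 42 (I(a, k) = 4*(7 + 4) - 1*2 = 4*11 - 2 = 44 - 2 = 42)
I(f, -3*(-4))² = 42² = 1764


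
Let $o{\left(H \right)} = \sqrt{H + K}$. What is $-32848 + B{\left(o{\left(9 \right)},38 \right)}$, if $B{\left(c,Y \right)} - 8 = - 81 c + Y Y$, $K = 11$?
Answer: $-31396 - 162 \sqrt{5} \approx -31758.0$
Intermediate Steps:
$o{\left(H \right)} = \sqrt{11 + H}$ ($o{\left(H \right)} = \sqrt{H + 11} = \sqrt{11 + H}$)
$B{\left(c,Y \right)} = 8 + Y^{2} - 81 c$ ($B{\left(c,Y \right)} = 8 + \left(- 81 c + Y Y\right) = 8 + \left(- 81 c + Y^{2}\right) = 8 + \left(Y^{2} - 81 c\right) = 8 + Y^{2} - 81 c$)
$-32848 + B{\left(o{\left(9 \right)},38 \right)} = -32848 + \left(8 + 38^{2} - 81 \sqrt{11 + 9}\right) = -32848 + \left(8 + 1444 - 81 \sqrt{20}\right) = -32848 + \left(8 + 1444 - 81 \cdot 2 \sqrt{5}\right) = -32848 + \left(8 + 1444 - 162 \sqrt{5}\right) = -32848 + \left(1452 - 162 \sqrt{5}\right) = -31396 - 162 \sqrt{5}$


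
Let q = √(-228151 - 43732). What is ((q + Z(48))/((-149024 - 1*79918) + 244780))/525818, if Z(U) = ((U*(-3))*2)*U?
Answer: -3456/2081976371 + I*√271883/8327905484 ≈ -1.66e-6 + 6.2612e-8*I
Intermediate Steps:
Z(U) = -6*U² (Z(U) = (-3*U*2)*U = (-6*U)*U = -6*U²)
q = I*√271883 (q = √(-271883) = I*√271883 ≈ 521.42*I)
((q + Z(48))/((-149024 - 1*79918) + 244780))/525818 = ((I*√271883 - 6*48²)/((-149024 - 1*79918) + 244780))/525818 = ((I*√271883 - 6*2304)/((-149024 - 79918) + 244780))*(1/525818) = ((I*√271883 - 13824)/(-228942 + 244780))*(1/525818) = ((-13824 + I*√271883)/15838)*(1/525818) = ((-13824 + I*√271883)*(1/15838))*(1/525818) = (-6912/7919 + I*√271883/15838)*(1/525818) = -3456/2081976371 + I*√271883/8327905484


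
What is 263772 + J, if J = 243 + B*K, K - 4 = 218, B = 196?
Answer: 307527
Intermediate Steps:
K = 222 (K = 4 + 218 = 222)
J = 43755 (J = 243 + 196*222 = 243 + 43512 = 43755)
263772 + J = 263772 + 43755 = 307527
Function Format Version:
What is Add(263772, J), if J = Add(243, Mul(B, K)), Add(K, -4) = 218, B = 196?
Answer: 307527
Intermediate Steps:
K = 222 (K = Add(4, 218) = 222)
J = 43755 (J = Add(243, Mul(196, 222)) = Add(243, 43512) = 43755)
Add(263772, J) = Add(263772, 43755) = 307527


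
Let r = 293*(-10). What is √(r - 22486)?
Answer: 6*I*√706 ≈ 159.42*I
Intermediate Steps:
r = -2930
√(r - 22486) = √(-2930 - 22486) = √(-25416) = 6*I*√706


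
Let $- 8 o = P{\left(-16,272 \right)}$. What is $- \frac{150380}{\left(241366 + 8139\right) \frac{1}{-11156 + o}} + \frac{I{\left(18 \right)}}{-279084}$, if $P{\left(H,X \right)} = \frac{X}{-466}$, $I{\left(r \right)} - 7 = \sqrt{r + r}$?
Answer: $\frac{1678314110894075}{249606997644} \approx 6723.8$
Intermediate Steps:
$I{\left(r \right)} = 7 + \sqrt{2} \sqrt{r}$ ($I{\left(r \right)} = 7 + \sqrt{r + r} = 7 + \sqrt{2 r} = 7 + \sqrt{2} \sqrt{r}$)
$P{\left(H,X \right)} = - \frac{X}{466}$ ($P{\left(H,X \right)} = X \left(- \frac{1}{466}\right) = - \frac{X}{466}$)
$o = \frac{17}{233}$ ($o = - \frac{\left(- \frac{1}{466}\right) 272}{8} = \left(- \frac{1}{8}\right) \left(- \frac{136}{233}\right) = \frac{17}{233} \approx 0.072961$)
$- \frac{150380}{\left(241366 + 8139\right) \frac{1}{-11156 + o}} + \frac{I{\left(18 \right)}}{-279084} = - \frac{150380}{\left(241366 + 8139\right) \frac{1}{-11156 + \frac{17}{233}}} + \frac{7 + \sqrt{2} \sqrt{18}}{-279084} = - \frac{150380}{249505 \frac{1}{- \frac{2599331}{233}}} + \left(7 + \sqrt{2} \cdot 3 \sqrt{2}\right) \left(- \frac{1}{279084}\right) = - \frac{150380}{249505 \left(- \frac{233}{2599331}\right)} + \left(7 + 6\right) \left(- \frac{1}{279084}\right) = - \frac{150380}{- \frac{58134665}{2599331}} + 13 \left(- \frac{1}{279084}\right) = \left(-150380\right) \left(- \frac{2599331}{58134665}\right) - \frac{1}{21468} = \frac{78177479156}{11626933} - \frac{1}{21468} = \frac{1678314110894075}{249606997644}$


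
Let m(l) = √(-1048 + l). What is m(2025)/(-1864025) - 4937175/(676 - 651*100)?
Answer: 4937175/64424 - √977/1864025 ≈ 76.636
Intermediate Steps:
m(2025)/(-1864025) - 4937175/(676 - 651*100) = √(-1048 + 2025)/(-1864025) - 4937175/(676 - 651*100) = √977*(-1/1864025) - 4937175/(676 - 65100) = -√977/1864025 - 4937175/(-64424) = -√977/1864025 - 4937175*(-1/64424) = -√977/1864025 + 4937175/64424 = 4937175/64424 - √977/1864025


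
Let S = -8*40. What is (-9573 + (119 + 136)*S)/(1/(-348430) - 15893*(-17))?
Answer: -10589136130/31379721943 ≈ -0.33745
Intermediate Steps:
S = -320
(-9573 + (119 + 136)*S)/(1/(-348430) - 15893*(-17)) = (-9573 + (119 + 136)*(-320))/(1/(-348430) - 15893*(-17)) = (-9573 + 255*(-320))/(-1/348430 + 270181) = (-9573 - 81600)/(94139165829/348430) = -91173*348430/94139165829 = -10589136130/31379721943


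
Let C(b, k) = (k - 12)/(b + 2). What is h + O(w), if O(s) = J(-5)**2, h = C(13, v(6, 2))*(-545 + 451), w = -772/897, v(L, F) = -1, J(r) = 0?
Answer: 1222/15 ≈ 81.467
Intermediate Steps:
w = -772/897 (w = -772*1/897 = -772/897 ≈ -0.86065)
C(b, k) = (-12 + k)/(2 + b)
h = 1222/15 (h = ((-12 - 1)/(2 + 13))*(-545 + 451) = (-13/15)*(-94) = ((1/15)*(-13))*(-94) = -13/15*(-94) = 1222/15 ≈ 81.467)
O(s) = 0 (O(s) = 0**2 = 0)
h + O(w) = 1222/15 + 0 = 1222/15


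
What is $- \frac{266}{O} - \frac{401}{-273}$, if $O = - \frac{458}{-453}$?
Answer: $- \frac{16356148}{62517} \approx -261.63$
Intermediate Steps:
$O = \frac{458}{453}$ ($O = \left(-458\right) \left(- \frac{1}{453}\right) = \frac{458}{453} \approx 1.011$)
$- \frac{266}{O} - \frac{401}{-273} = - \frac{266}{\frac{458}{453}} - \frac{401}{-273} = \left(-266\right) \frac{453}{458} - - \frac{401}{273} = - \frac{60249}{229} + \frac{401}{273} = - \frac{16356148}{62517}$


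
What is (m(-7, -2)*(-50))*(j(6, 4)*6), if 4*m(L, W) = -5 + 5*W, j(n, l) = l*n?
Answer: 27000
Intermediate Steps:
m(L, W) = -5/4 + 5*W/4 (m(L, W) = (-5 + 5*W)/4 = -5/4 + 5*W/4)
(m(-7, -2)*(-50))*(j(6, 4)*6) = ((-5/4 + (5/4)*(-2))*(-50))*((4*6)*6) = ((-5/4 - 5/2)*(-50))*(24*6) = -15/4*(-50)*144 = (375/2)*144 = 27000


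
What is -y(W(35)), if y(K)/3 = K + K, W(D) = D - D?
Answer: 0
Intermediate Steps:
W(D) = 0
y(K) = 6*K (y(K) = 3*(K + K) = 3*(2*K) = 6*K)
-y(W(35)) = -6*0 = -1*0 = 0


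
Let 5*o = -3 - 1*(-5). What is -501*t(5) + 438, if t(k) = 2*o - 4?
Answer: 10206/5 ≈ 2041.2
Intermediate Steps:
o = ⅖ (o = (-3 - 1*(-5))/5 = (-3 + 5)/5 = (⅕)*2 = ⅖ ≈ 0.40000)
t(k) = -16/5 (t(k) = 2*(⅖) - 4 = ⅘ - 4 = -16/5)
-501*t(5) + 438 = -501*(-16/5) + 438 = 8016/5 + 438 = 10206/5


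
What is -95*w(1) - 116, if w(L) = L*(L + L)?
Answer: -306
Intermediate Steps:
w(L) = 2*L² (w(L) = L*(2*L) = 2*L²)
-95*w(1) - 116 = -190*1² - 116 = -190 - 116 = -306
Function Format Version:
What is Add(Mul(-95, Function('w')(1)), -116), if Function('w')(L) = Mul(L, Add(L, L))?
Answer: -306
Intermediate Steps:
Function('w')(L) = Mul(2, Pow(L, 2)) (Function('w')(L) = Mul(L, Mul(2, L)) = Mul(2, Pow(L, 2)))
Add(Mul(-95, Function('w')(1)), -116) = Add(Mul(-95, Mul(2, Pow(1, 2))), -116) = Add(Mul(-95, Mul(2, 1)), -116) = Add(Mul(-95, 2), -116) = Add(-190, -116) = -306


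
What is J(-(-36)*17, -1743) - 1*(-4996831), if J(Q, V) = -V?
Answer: 4998574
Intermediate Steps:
J(-(-36)*17, -1743) - 1*(-4996831) = -1*(-1743) - 1*(-4996831) = 1743 + 4996831 = 4998574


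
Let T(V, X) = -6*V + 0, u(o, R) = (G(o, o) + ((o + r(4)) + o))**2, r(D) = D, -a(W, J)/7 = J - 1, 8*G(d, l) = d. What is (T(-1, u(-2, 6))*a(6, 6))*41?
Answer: -8610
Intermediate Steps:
G(d, l) = d/8
a(W, J) = 7 - 7*J (a(W, J) = -7*(J - 1) = -7*(-1 + J) = 7 - 7*J)
u(o, R) = (4 + 17*o/8)**2 (u(o, R) = (o/8 + ((o + 4) + o))**2 = (o/8 + ((4 + o) + o))**2 = (o/8 + (4 + 2*o))**2 = (4 + 17*o/8)**2)
T(V, X) = -6*V
(T(-1, u(-2, 6))*a(6, 6))*41 = ((-6*(-1))*(7 - 7*6))*41 = (6*(7 - 42))*41 = (6*(-35))*41 = -210*41 = -8610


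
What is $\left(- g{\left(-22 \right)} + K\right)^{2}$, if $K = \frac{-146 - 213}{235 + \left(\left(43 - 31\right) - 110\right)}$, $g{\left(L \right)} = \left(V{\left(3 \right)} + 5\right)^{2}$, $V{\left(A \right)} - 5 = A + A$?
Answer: $\frac{1255355761}{18769} \approx 66885.0$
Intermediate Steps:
$V{\left(A \right)} = 5 + 2 A$ ($V{\left(A \right)} = 5 + \left(A + A\right) = 5 + 2 A$)
$g{\left(L \right)} = 256$ ($g{\left(L \right)} = \left(\left(5 + 2 \cdot 3\right) + 5\right)^{2} = \left(\left(5 + 6\right) + 5\right)^{2} = \left(11 + 5\right)^{2} = 16^{2} = 256$)
$K = - \frac{359}{137}$ ($K = - \frac{359}{235 + \left(\left(43 - 31\right) - 110\right)} = - \frac{359}{235 + \left(12 - 110\right)} = - \frac{359}{235 - 98} = - \frac{359}{137} \approx -2.6204$)
$\left(- g{\left(-22 \right)} + K\right)^{2} = \left(\left(-1\right) 256 - \frac{359}{137}\right)^{2} = \left(-256 - \frac{359}{137}\right)^{2} = \left(- \frac{35431}{137}\right)^{2} = \frac{1255355761}{18769}$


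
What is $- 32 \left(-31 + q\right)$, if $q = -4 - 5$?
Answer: $1280$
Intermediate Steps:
$q = -9$
$- 32 \left(-31 + q\right) = - 32 \left(-31 - 9\right) = \left(-32\right) \left(-40\right) = 1280$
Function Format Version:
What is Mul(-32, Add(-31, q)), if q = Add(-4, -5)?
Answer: 1280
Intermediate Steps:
q = -9
Mul(-32, Add(-31, q)) = Mul(-32, Add(-31, -9)) = Mul(-32, -40) = 1280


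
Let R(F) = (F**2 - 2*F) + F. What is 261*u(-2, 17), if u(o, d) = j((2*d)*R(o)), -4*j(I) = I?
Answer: -13311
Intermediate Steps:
R(F) = F**2 - F
j(I) = -I/4
u(o, d) = -d*o*(-1 + o)/2 (u(o, d) = -2*d*o*(-1 + o)/4 = -d*o*(-1 + o)/2)
261*u(-2, 17) = 261*((1/2)*17*(-2)*(1 - 1*(-2))) = 261*((1/2)*17*(-2)*(1 + 2)) = 261*((1/2)*17*(-2)*3) = 261*(-51) = -13311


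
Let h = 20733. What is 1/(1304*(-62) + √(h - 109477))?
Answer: -10106/817060981 - I*√22186/3268243924 ≈ -1.2369e-5 - 4.5575e-8*I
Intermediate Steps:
1/(1304*(-62) + √(h - 109477)) = 1/(1304*(-62) + √(20733 - 109477)) = 1/(-80848 + √(-88744)) = 1/(-80848 + 2*I*√22186)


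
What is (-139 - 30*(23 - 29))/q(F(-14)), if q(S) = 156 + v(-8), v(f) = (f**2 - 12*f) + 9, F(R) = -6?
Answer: 41/325 ≈ 0.12615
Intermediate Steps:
v(f) = 9 + f**2 - 12*f
q(S) = 325 (q(S) = 156 + (9 + (-8)**2 - 12*(-8)) = 156 + (9 + 64 + 96) = 156 + 169 = 325)
(-139 - 30*(23 - 29))/q(F(-14)) = (-139 - 30*(23 - 29))/325 = (-139 - 30*(-6))*(1/325) = (-139 + 180)*(1/325) = 41*(1/325) = 41/325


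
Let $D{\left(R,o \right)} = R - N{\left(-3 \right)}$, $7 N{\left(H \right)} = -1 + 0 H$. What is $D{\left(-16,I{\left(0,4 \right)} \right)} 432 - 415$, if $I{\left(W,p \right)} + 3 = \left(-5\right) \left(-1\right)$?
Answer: $- \frac{50857}{7} \approx -7265.3$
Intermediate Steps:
$N{\left(H \right)} = - \frac{1}{7}$ ($N{\left(H \right)} = \frac{-1 + 0 H}{7} = \frac{-1 + 0}{7} = \frac{1}{7} \left(-1\right) = - \frac{1}{7}$)
$I{\left(W,p \right)} = 2$ ($I{\left(W,p \right)} = -3 - -5 = -3 + 5 = 2$)
$D{\left(R,o \right)} = \frac{1}{7} + R$ ($D{\left(R,o \right)} = R - - \frac{1}{7} = R + \frac{1}{7} = \frac{1}{7} + R$)
$D{\left(-16,I{\left(0,4 \right)} \right)} 432 - 415 = \left(\frac{1}{7} - 16\right) 432 - 415 = \left(- \frac{111}{7}\right) 432 - 415 = - \frac{47952}{7} - 415 = - \frac{50857}{7}$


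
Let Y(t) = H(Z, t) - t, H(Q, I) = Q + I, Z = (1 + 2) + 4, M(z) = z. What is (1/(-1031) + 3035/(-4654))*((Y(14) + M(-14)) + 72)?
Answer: -15668695/369098 ≈ -42.451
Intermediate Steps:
Z = 7 (Z = 3 + 4 = 7)
H(Q, I) = I + Q
Y(t) = 7 (Y(t) = (t + 7) - t = (7 + t) - t = 7)
(1/(-1031) + 3035/(-4654))*((Y(14) + M(-14)) + 72) = (1/(-1031) + 3035/(-4654))*((7 - 14) + 72) = (-1/1031 + 3035*(-1/4654))*(-7 + 72) = (-1/1031 - 3035/4654)*65 = -3133739/4798274*65 = -15668695/369098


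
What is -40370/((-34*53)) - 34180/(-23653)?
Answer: 508231985/21311353 ≈ 23.848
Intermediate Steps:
-40370/((-34*53)) - 34180/(-23653) = -40370/(-1802) - 34180*(-1/23653) = -40370*(-1/1802) + 34180/23653 = 20185/901 + 34180/23653 = 508231985/21311353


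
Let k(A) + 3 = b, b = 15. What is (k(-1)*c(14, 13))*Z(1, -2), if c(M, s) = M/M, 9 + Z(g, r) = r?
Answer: -132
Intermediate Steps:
Z(g, r) = -9 + r
c(M, s) = 1
k(A) = 12 (k(A) = -3 + 15 = 12)
(k(-1)*c(14, 13))*Z(1, -2) = (12*1)*(-9 - 2) = 12*(-11) = -132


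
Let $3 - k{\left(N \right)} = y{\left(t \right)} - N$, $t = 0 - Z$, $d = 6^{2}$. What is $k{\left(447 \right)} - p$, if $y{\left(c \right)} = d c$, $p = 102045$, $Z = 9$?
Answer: $-101271$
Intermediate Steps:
$d = 36$
$t = -9$ ($t = 0 - 9 = -9$)
$y{\left(c \right)} = 36 c$
$k{\left(N \right)} = 327 + N$ ($k{\left(N \right)} = 3 - \left(36 \left(-9\right) - N\right) = 3 - \left(-324 - N\right) = 3 + \left(324 + N\right) = 327 + N$)
$k{\left(447 \right)} - p = \left(327 + 447\right) - 102045 = 774 - 102045 = -101271$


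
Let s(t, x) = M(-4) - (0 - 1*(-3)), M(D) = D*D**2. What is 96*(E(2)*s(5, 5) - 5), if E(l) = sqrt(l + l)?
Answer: -13344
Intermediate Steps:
M(D) = D**3
s(t, x) = -67 (s(t, x) = (-4)**3 - (0 - 1*(-3)) = -64 - (0 + 3) = -64 - 1*3 = -64 - 3 = -67)
E(l) = sqrt(2)*sqrt(l) (E(l) = sqrt(2*l) = sqrt(2)*sqrt(l))
96*(E(2)*s(5, 5) - 5) = 96*((sqrt(2)*sqrt(2))*(-67) - 5) = 96*(2*(-67) - 5) = 96*(-134 - 5) = 96*(-139) = -13344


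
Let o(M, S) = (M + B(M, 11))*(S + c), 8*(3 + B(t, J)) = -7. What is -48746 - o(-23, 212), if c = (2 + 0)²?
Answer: -42941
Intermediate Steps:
c = 4 (c = 2² = 4)
B(t, J) = -31/8 (B(t, J) = -3 + (⅛)*(-7) = -3 - 7/8 = -31/8)
o(M, S) = (4 + S)*(-31/8 + M) (o(M, S) = (M - 31/8)*(S + 4) = (-31/8 + M)*(4 + S) = (4 + S)*(-31/8 + M))
-48746 - o(-23, 212) = -48746 - (-31/2 + 4*(-23) - 31/8*212 - 23*212) = -48746 - (-31/2 - 92 - 1643/2 - 4876) = -48746 - 1*(-5805) = -48746 + 5805 = -42941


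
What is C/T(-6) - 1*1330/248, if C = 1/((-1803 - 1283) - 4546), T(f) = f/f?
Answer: -1268851/236592 ≈ -5.3630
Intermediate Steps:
T(f) = 1
C = -1/7632 (C = 1/(-3086 - 4546) = 1/(-7632) = -1/7632 ≈ -0.00013103)
C/T(-6) - 1*1330/248 = -1/7632/1 - 1*1330/248 = -1/7632*1 - 1330*1/248 = -1/7632 - 665/124 = -1268851/236592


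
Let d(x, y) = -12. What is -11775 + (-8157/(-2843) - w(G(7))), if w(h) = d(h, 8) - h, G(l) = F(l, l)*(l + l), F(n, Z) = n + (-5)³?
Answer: -38130688/2843 ≈ -13412.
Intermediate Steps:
F(n, Z) = -125 + n (F(n, Z) = n - 125 = -125 + n)
G(l) = 2*l*(-125 + l) (G(l) = (-125 + l)*(l + l) = (-125 + l)*(2*l) = 2*l*(-125 + l))
w(h) = -12 - h
-11775 + (-8157/(-2843) - w(G(7))) = -11775 + (-8157/(-2843) - (-12 - 2*7*(-125 + 7))) = -11775 + (-8157*(-1/2843) - (-12 - 2*7*(-118))) = -11775 + (8157/2843 - (-12 - 1*(-1652))) = -11775 + (8157/2843 - (-12 + 1652)) = -11775 + (8157/2843 - 1*1640) = -11775 + (8157/2843 - 1640) = -11775 - 4654363/2843 = -38130688/2843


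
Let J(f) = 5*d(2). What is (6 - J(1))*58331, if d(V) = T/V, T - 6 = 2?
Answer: -816634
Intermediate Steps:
T = 8 (T = 6 + 2 = 8)
d(V) = 8/V
J(f) = 20 (J(f) = 5*(8/2) = 5*(8*(1/2)) = 5*4 = 20)
(6 - J(1))*58331 = (6 - 1*20)*58331 = (6 - 20)*58331 = -14*58331 = -816634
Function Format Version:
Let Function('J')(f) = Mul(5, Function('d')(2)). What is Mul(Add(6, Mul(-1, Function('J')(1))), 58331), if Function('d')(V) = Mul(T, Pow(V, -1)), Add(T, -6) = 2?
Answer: -816634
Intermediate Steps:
T = 8 (T = Add(6, 2) = 8)
Function('d')(V) = Mul(8, Pow(V, -1))
Function('J')(f) = 20 (Function('J')(f) = Mul(5, Mul(8, Pow(2, -1))) = Mul(5, Mul(8, Rational(1, 2))) = Mul(5, 4) = 20)
Mul(Add(6, Mul(-1, Function('J')(1))), 58331) = Mul(Add(6, Mul(-1, 20)), 58331) = Mul(Add(6, -20), 58331) = Mul(-14, 58331) = -816634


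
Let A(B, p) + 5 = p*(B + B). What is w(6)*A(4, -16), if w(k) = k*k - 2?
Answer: -4522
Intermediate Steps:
w(k) = -2 + k² (w(k) = k² - 2 = -2 + k²)
A(B, p) = -5 + 2*B*p (A(B, p) = -5 + p*(B + B) = -5 + p*(2*B) = -5 + 2*B*p)
w(6)*A(4, -16) = (-2 + 6²)*(-5 + 2*4*(-16)) = (-2 + 36)*(-5 - 128) = 34*(-133) = -4522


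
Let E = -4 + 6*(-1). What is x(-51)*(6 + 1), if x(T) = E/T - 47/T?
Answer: 133/17 ≈ 7.8235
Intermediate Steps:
E = -10 (E = -4 - 6 = -10)
x(T) = -57/T (x(T) = -10/T - 47/T = -57/T)
x(-51)*(6 + 1) = (-57/(-51))*(6 + 1) = -57*(-1/51)*7 = (19/17)*7 = 133/17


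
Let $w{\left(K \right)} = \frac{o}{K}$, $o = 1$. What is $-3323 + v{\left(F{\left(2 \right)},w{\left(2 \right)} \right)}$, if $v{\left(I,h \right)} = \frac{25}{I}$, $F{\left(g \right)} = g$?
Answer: $- \frac{6621}{2} \approx -3310.5$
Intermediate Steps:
$w{\left(K \right)} = \frac{1}{K}$ ($w{\left(K \right)} = 1 \frac{1}{K} = \frac{1}{K}$)
$-3323 + v{\left(F{\left(2 \right)},w{\left(2 \right)} \right)} = -3323 + \frac{25}{2} = - \frac{6621}{2}$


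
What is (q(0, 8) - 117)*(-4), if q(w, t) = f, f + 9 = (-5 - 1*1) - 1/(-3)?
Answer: 1580/3 ≈ 526.67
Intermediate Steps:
f = -44/3 (f = -9 + ((-5 - 1*1) - 1/(-3)) = -9 + ((-5 - 1) - 1*(-1/3)) = -9 + (-6 + 1/3) = -9 - 17/3 = -44/3 ≈ -14.667)
q(w, t) = -44/3
(q(0, 8) - 117)*(-4) = (-44/3 - 117)*(-4) = -395/3*(-4) = 1580/3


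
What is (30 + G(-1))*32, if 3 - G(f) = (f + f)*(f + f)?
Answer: 928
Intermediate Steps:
G(f) = 3 - 4*f² (G(f) = 3 - (f + f)*(f + f) = 3 - 2*f*2*f = 3 - 4*f²)
(30 + G(-1))*32 = (30 + (3 - 4*(-1)²))*32 = (30 + (3 - 4*1))*32 = (30 + (3 - 4))*32 = (30 - 1)*32 = 29*32 = 928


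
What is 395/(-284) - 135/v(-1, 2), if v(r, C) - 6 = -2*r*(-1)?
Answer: -2495/71 ≈ -35.141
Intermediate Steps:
v(r, C) = 6 + 2*r (v(r, C) = 6 - 2*r*(-1) = 6 + 2*r)
395/(-284) - 135/v(-1, 2) = 395/(-284) - 135/(6 + 2*(-1)) = 395*(-1/284) - 135/(6 - 2) = -395/284 - 135/4 = -2495/71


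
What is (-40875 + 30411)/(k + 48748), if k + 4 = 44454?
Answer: -1744/15533 ≈ -0.11228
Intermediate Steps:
k = 44450 (k = -4 + 44454 = 44450)
(-40875 + 30411)/(k + 48748) = (-40875 + 30411)/(44450 + 48748) = -10464/93198 = -10464*1/93198 = -1744/15533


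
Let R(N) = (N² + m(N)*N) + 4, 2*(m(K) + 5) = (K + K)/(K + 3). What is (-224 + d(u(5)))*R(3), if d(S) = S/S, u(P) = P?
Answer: 223/2 ≈ 111.50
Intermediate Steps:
m(K) = -5 + K/(3 + K) (m(K) = -5 + ((K + K)/(K + 3))/2 = -5 + ((2*K)/(3 + K))/2 = -5 + (2*K/(3 + K))/2 = -5 + K/(3 + K))
d(S) = 1
R(N) = 4 + N² + N*(-15 - 4*N)/(3 + N) (R(N) = (N² + ((-15 - 4*N)/(3 + N))*N) + 4 = (N² + N*(-15 - 4*N)/(3 + N)) + 4 = 4 + N² + N*(-15 - 4*N)/(3 + N))
(-224 + d(u(5)))*R(3) = (-224 + 1)*((12 + 3³ - 1*3² - 11*3)/(3 + 3)) = -223*(12 + 27 - 1*9 - 33)/6 = -223*(12 + 27 - 9 - 33)/6 = -223*(-3)/6 = -223*(-½) = 223/2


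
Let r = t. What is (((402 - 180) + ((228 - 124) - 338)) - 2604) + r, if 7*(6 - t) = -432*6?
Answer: -15678/7 ≈ -2239.7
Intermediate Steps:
t = 2634/7 (t = 6 - (-432)*6/7 = 6 - ⅐*(-2592) = 6 + 2592/7 = 2634/7 ≈ 376.29)
r = 2634/7 ≈ 376.29
(((402 - 180) + ((228 - 124) - 338)) - 2604) + r = (((402 - 180) + ((228 - 124) - 338)) - 2604) + 2634/7 = ((222 + (104 - 338)) - 2604) + 2634/7 = ((222 - 234) - 2604) + 2634/7 = (-12 - 2604) + 2634/7 = -2616 + 2634/7 = -15678/7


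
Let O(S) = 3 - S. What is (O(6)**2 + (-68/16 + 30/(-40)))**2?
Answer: 16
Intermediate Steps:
(O(6)**2 + (-68/16 + 30/(-40)))**2 = ((3 - 1*6)**2 + (-68/16 + 30/(-40)))**2 = ((3 - 6)**2 + (-68*1/16 + 30*(-1/40)))**2 = ((-3)**2 + (-17/4 - 3/4))**2 = (9 - 5)**2 = 4**2 = 16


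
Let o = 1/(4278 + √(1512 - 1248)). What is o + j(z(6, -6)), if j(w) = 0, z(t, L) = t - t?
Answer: 713/3050170 - √66/9150510 ≈ 0.00023287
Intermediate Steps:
o = 1/(4278 + 2*√66) (o = 1/(4278 + √264) = 1/(4278 + 2*√66) ≈ 0.00023287)
z(t, L) = 0
o + j(z(6, -6)) = (713/3050170 - √66/9150510) + 0 = 713/3050170 - √66/9150510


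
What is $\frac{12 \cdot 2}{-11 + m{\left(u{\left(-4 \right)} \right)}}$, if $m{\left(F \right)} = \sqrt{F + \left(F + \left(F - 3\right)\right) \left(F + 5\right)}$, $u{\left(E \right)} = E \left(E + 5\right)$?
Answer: $- \frac{33}{17} - \frac{3 i \sqrt{15}}{17} \approx -1.9412 - 0.68347 i$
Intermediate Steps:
$u{\left(E \right)} = E \left(5 + E\right)$
$m{\left(F \right)} = \sqrt{F + \left(-3 + 2 F\right) \left(5 + F\right)}$ ($m{\left(F \right)} = \sqrt{F + \left(F + \left(-3 + F\right)\right) \left(5 + F\right)} = \sqrt{F + \left(-3 + 2 F\right) \left(5 + F\right)}$)
$\frac{12 \cdot 2}{-11 + m{\left(u{\left(-4 \right)} \right)}} = \frac{12 \cdot 2}{-11 + \sqrt{-15 + 2 \left(- 4 \left(5 - 4\right)\right)^{2} + 8 \left(- 4 \left(5 - 4\right)\right)}} = \frac{24}{-11 + \sqrt{-15 + 2 \left(\left(-4\right) 1\right)^{2} + 8 \left(\left(-4\right) 1\right)}} = \frac{24}{-11 + \sqrt{-15 + 2 \left(-4\right)^{2} + 8 \left(-4\right)}} = \frac{24}{-11 + \sqrt{-15 + 2 \cdot 16 - 32}} = \frac{24}{-11 + \sqrt{-15 + 32 - 32}} = \frac{24}{-11 + \sqrt{-15}} = \frac{24}{-11 + i \sqrt{15}}$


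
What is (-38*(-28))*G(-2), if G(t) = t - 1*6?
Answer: -8512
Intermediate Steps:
G(t) = -6 + t (G(t) = t - 6 = -6 + t)
(-38*(-28))*G(-2) = (-38*(-28))*(-6 - 2) = 1064*(-8) = -8512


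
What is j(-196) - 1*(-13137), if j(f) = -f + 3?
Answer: 13336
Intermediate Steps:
j(f) = 3 - f
j(-196) - 1*(-13137) = (3 - 1*(-196)) - 1*(-13137) = (3 + 196) + 13137 = 199 + 13137 = 13336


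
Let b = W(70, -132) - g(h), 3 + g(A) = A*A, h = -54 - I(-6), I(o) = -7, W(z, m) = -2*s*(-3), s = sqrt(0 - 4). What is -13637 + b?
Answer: -15843 + 12*I ≈ -15843.0 + 12.0*I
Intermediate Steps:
s = 2*I (s = sqrt(-4) = 2*I ≈ 2.0*I)
W(z, m) = 12*I (W(z, m) = -4*I*(-3) = 12*I)
h = -47 (h = -54 - 1*(-7) = -54 + 7 = -47)
g(A) = -3 + A**2 (g(A) = -3 + A*A = -3 + A**2)
b = -2206 + 12*I (b = 12*I - (-3 + (-47)**2) = 12*I - (-3 + 2209) = 12*I - 1*2206 = 12*I - 2206 = -2206 + 12*I ≈ -2206.0 + 12.0*I)
-13637 + b = -13637 + (-2206 + 12*I) = -15843 + 12*I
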